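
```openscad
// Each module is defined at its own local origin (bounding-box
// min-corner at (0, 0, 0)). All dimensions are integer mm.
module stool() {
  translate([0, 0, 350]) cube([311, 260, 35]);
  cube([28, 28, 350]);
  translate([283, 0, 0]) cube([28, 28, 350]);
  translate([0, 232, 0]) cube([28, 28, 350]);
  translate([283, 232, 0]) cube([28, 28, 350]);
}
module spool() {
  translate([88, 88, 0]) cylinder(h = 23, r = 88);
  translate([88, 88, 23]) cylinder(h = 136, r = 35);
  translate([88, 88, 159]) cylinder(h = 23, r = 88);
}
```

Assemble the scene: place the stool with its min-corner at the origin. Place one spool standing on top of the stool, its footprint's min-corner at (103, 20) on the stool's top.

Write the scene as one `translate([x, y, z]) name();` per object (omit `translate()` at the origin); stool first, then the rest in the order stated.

stool();
translate([103, 20, 385]) spool();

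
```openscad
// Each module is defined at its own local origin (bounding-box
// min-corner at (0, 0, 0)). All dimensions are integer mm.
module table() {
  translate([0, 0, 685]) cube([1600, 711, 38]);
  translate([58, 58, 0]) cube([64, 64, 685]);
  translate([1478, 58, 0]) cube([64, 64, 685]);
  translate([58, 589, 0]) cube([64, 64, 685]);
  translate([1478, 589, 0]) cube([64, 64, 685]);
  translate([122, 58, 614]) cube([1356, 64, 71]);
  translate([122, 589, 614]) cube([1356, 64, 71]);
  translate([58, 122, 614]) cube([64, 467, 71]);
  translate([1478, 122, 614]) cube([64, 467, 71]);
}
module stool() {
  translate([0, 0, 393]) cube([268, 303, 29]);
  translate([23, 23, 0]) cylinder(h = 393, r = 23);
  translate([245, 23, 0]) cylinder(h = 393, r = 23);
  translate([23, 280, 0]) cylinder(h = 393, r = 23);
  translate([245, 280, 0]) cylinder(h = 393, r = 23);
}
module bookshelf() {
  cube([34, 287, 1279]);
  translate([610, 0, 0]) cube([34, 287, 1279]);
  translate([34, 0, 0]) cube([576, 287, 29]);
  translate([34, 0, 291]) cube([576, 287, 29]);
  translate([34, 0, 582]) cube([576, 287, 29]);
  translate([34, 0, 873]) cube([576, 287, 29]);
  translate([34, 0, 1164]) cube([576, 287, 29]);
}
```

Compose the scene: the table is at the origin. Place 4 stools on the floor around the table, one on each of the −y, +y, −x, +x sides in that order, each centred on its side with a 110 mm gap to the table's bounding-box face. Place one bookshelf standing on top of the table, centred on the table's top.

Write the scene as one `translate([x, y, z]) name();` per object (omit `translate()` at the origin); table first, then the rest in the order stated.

table();
translate([666, -413, 0]) stool();
translate([666, 821, 0]) stool();
translate([-378, 204, 0]) stool();
translate([1710, 204, 0]) stool();
translate([478, 212, 723]) bookshelf();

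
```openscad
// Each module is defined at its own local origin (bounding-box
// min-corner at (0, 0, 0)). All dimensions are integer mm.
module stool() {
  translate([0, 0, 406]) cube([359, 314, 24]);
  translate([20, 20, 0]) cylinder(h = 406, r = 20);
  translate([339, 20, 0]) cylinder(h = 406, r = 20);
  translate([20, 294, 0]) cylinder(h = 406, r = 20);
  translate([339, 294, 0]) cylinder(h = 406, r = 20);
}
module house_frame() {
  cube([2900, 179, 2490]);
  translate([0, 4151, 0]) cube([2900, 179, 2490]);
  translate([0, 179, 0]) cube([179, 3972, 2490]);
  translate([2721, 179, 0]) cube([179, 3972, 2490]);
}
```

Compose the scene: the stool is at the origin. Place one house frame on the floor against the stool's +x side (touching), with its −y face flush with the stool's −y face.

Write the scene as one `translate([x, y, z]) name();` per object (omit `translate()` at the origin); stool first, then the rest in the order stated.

stool();
translate([359, 0, 0]) house_frame();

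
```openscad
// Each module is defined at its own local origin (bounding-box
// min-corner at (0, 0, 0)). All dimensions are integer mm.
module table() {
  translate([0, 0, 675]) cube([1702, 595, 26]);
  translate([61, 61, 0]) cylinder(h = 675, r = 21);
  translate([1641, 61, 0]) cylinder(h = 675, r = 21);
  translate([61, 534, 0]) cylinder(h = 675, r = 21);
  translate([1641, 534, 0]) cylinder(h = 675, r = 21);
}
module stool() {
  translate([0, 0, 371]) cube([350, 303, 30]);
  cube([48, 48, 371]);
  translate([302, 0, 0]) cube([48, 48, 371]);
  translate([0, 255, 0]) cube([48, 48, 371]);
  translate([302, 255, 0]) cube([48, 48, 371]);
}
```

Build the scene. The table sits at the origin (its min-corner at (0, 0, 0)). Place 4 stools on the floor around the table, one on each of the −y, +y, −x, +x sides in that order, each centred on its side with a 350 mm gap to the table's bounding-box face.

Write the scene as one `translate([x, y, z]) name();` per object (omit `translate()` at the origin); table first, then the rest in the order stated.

table();
translate([676, -653, 0]) stool();
translate([676, 945, 0]) stool();
translate([-700, 146, 0]) stool();
translate([2052, 146, 0]) stool();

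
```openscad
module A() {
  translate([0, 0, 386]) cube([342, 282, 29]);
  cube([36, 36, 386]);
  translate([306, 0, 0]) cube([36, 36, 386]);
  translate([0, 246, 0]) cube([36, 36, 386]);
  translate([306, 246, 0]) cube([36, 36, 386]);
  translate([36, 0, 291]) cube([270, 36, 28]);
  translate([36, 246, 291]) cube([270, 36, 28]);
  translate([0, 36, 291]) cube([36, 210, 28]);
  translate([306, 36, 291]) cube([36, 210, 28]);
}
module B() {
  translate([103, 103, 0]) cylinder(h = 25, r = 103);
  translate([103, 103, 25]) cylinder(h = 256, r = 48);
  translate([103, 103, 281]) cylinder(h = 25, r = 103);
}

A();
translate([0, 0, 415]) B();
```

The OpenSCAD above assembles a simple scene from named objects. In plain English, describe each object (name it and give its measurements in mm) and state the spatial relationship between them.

A is a simple wooden stool: a rectangular seat 342 mm (x) by 282 mm (y), 29 mm thick, top face at z = 415 mm, on four square legs, each 36×36 mm in cross-section. The legs rest on z = 0, each flush with a corner of the seat. Four stretchers, 36 mm wide and 28 mm tall, connect adjacent legs with their undersides at z = 291 mm, each running between the inner faces of the legs it joins and aligned with the legs' outer faces on the other axis.

B is a spool: two coaxial disc flanges of radius 103 mm and thickness 25 mm, joined by a core cylinder of radius 48 mm and height 256 mm. The lower flange rests on z = 0 and the three cylinders share a vertical axis.

The spool is on top of the stool.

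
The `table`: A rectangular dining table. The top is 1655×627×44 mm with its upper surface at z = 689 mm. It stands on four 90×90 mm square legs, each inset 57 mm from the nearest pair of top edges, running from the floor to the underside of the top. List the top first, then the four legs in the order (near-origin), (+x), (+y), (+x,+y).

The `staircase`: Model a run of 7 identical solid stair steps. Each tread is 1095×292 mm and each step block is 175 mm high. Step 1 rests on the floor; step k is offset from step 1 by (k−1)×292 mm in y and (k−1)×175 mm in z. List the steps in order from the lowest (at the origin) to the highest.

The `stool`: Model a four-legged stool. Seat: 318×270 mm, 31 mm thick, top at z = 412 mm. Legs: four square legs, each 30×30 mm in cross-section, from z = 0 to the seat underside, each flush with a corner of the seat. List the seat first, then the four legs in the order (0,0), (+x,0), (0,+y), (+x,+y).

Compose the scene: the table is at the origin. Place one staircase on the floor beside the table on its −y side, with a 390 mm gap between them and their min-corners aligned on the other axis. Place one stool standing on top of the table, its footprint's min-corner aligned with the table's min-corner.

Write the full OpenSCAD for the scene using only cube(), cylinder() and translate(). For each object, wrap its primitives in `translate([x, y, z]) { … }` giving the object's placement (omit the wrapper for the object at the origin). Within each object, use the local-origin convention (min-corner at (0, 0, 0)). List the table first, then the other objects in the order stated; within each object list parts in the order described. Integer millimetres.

translate([0, 0, 645]) cube([1655, 627, 44]);
translate([57, 57, 0]) cube([90, 90, 645]);
translate([1508, 57, 0]) cube([90, 90, 645]);
translate([57, 480, 0]) cube([90, 90, 645]);
translate([1508, 480, 0]) cube([90, 90, 645]);
translate([0, -2434, 0]) {
  cube([1095, 292, 175]);
  translate([0, 292, 175]) cube([1095, 292, 175]);
  translate([0, 584, 350]) cube([1095, 292, 175]);
  translate([0, 876, 525]) cube([1095, 292, 175]);
  translate([0, 1168, 700]) cube([1095, 292, 175]);
  translate([0, 1460, 875]) cube([1095, 292, 175]);
  translate([0, 1752, 1050]) cube([1095, 292, 175]);
}
translate([0, 0, 689]) {
  translate([0, 0, 381]) cube([318, 270, 31]);
  cube([30, 30, 381]);
  translate([288, 0, 0]) cube([30, 30, 381]);
  translate([0, 240, 0]) cube([30, 30, 381]);
  translate([288, 240, 0]) cube([30, 30, 381]);
}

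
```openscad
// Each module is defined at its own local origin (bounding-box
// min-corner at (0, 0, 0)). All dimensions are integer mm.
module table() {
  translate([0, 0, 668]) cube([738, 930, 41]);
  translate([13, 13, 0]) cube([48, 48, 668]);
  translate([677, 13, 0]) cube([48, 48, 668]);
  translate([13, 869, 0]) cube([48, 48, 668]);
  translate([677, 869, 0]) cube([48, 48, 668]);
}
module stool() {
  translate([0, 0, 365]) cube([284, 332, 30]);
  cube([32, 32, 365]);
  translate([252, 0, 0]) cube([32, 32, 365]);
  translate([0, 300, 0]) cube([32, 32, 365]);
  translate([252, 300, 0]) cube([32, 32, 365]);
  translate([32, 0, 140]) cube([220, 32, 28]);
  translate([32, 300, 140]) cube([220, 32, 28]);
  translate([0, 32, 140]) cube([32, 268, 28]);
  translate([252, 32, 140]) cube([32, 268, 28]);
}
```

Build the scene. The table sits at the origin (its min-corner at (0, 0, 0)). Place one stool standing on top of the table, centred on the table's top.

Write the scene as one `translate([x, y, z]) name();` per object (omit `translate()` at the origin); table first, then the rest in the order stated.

table();
translate([227, 299, 709]) stool();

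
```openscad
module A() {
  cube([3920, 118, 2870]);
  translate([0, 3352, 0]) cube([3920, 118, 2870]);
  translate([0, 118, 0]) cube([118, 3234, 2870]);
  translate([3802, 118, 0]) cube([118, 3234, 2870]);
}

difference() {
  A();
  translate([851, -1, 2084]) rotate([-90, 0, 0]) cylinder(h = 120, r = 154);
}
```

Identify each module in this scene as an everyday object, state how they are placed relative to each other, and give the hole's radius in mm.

The subtracted cylinder has r = 154 mm.

A is a house frame. The house frame has a circular hole through its front wall. The hole's radius is 154 mm.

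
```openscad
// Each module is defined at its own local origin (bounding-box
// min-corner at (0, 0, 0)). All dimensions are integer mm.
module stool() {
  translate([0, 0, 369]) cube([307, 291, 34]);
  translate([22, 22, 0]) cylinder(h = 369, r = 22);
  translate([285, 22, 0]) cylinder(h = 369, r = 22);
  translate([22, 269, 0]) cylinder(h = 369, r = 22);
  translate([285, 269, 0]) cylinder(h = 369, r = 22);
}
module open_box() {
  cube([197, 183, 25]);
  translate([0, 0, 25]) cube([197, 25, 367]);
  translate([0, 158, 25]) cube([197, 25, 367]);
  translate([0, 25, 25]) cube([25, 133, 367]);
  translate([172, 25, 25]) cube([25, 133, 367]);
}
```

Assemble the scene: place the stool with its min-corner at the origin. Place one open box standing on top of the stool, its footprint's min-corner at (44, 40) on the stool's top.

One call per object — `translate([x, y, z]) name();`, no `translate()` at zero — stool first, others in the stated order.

stool();
translate([44, 40, 403]) open_box();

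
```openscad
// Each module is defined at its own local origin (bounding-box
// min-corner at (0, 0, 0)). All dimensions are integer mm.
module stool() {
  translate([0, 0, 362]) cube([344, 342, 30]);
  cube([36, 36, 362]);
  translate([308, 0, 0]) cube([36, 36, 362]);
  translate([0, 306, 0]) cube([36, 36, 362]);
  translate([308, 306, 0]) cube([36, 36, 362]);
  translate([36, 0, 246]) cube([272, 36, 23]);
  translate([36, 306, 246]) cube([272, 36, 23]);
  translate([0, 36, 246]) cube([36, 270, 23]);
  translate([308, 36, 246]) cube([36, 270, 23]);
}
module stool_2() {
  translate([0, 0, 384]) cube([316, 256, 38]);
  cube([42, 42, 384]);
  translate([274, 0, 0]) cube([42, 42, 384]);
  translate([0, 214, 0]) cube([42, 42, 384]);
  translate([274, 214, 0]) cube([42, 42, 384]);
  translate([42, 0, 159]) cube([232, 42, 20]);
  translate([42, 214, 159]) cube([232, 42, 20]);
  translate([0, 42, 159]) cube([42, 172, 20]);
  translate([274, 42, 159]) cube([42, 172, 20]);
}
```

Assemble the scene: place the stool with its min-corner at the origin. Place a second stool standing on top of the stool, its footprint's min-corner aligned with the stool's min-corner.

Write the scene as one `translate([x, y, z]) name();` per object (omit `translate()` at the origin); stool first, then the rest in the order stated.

stool();
translate([0, 0, 392]) stool_2();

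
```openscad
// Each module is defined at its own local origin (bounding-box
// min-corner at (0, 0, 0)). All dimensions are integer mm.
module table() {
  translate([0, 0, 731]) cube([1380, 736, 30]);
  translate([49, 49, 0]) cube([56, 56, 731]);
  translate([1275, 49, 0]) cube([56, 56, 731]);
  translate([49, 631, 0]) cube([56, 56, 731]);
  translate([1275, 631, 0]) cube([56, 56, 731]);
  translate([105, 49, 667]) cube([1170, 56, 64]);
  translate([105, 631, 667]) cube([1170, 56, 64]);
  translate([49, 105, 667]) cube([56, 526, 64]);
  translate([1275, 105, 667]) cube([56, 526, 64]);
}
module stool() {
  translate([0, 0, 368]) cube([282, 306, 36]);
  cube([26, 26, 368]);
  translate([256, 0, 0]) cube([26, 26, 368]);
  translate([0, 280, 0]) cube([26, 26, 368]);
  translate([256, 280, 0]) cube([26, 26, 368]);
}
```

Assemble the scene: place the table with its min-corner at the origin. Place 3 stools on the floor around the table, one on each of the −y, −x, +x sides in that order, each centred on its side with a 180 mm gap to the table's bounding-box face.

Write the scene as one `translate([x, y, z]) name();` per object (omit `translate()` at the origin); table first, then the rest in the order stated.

table();
translate([549, -486, 0]) stool();
translate([-462, 215, 0]) stool();
translate([1560, 215, 0]) stool();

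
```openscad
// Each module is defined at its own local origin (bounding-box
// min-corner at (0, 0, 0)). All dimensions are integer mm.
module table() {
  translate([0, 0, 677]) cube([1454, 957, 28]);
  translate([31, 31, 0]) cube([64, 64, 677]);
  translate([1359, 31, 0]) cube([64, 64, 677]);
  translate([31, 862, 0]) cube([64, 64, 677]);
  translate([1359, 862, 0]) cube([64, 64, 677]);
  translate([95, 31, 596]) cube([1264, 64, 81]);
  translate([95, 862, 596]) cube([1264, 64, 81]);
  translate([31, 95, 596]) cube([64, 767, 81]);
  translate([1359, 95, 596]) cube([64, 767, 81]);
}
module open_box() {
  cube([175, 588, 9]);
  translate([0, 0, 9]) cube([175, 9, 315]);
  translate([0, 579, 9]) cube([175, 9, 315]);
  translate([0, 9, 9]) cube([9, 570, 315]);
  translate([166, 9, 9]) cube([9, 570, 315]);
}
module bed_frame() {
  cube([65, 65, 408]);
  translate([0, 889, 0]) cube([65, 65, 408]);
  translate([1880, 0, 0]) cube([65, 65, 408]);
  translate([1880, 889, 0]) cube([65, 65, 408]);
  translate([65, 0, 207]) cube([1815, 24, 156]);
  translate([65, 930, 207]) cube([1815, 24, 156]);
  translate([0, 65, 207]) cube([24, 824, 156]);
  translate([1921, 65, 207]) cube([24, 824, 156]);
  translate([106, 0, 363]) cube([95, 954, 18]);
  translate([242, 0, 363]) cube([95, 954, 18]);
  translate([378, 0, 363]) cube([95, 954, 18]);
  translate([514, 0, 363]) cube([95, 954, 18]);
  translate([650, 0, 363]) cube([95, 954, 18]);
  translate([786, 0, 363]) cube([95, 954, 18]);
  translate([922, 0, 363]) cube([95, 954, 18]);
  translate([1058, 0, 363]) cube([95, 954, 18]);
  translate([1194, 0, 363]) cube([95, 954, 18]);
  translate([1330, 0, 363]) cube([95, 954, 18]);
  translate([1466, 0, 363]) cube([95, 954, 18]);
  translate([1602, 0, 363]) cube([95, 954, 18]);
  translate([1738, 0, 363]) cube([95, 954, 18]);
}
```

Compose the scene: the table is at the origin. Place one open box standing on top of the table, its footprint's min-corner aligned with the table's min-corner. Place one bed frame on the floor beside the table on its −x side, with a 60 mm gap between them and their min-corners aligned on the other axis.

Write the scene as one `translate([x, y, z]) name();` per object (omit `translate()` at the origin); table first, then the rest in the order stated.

table();
translate([0, 0, 705]) open_box();
translate([-2005, 0, 0]) bed_frame();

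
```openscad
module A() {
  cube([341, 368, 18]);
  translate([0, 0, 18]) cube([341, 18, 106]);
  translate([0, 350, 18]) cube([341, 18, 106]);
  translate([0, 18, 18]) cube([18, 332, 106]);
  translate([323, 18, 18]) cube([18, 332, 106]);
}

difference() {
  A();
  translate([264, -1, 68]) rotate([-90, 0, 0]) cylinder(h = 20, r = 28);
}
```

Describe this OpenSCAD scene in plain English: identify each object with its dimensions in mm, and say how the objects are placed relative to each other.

A is an open-topped rectangular box: outside dimensions 341×368×124 mm, with a uniform wall and base thickness of 18 mm. The base is a full 341×368 slab on the floor; four walls sit on top of the base. The front and back walls (the −y and +y sides) span the full width; the two side walls fit between them.

The open box has a circular hole of radius 28 mm through its front wall, centred at (x = 264, z = 68).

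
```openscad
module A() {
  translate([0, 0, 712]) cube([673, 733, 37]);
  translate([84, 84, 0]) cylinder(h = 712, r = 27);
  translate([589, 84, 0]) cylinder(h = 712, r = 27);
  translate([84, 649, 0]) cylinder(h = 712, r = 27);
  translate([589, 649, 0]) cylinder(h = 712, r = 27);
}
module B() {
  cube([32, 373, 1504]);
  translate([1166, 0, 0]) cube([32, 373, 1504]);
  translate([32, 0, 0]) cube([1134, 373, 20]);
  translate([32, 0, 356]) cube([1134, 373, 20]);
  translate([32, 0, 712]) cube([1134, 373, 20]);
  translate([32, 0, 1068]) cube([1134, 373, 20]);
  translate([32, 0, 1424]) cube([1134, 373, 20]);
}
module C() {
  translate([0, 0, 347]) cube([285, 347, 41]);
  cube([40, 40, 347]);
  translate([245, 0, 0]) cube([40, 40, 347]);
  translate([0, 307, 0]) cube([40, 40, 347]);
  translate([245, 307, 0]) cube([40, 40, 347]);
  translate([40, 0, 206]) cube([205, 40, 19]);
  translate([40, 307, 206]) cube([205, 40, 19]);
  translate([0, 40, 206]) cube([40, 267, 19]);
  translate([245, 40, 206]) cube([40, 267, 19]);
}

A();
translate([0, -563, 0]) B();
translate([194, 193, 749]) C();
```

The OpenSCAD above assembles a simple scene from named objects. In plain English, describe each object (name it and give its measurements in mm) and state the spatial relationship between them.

A is a table with a 673×733 mm rectangular top, 37 mm thick, top surface at z = 749 mm, supported by four round legs of 54 mm diameter, each leg's bounding box inset 57 mm from the nearest pair of top edges, running from the floor.

B is an open bookshelf. Two side panels, each 32 mm thick, 373 mm deep and 1504 mm tall, stand 1198 mm apart (outside-to-outside). Between them sit 5 shelves, each 20 mm thick and 373 mm deep, spanning the full gap between the sides. The bottom shelf rests on the floor (its underside at z = 0) and the clear gap between one shelf's top and the next shelf's underside is 336 mm.

C is a simple wooden stool: a rectangular seat 285 mm (x) by 347 mm (y), 41 mm thick, top face at z = 388 mm, on four square legs, each 40×40 mm in cross-section. The legs rest on z = 0, each flush with a corner of the seat. Four stretchers, 40 mm wide and 19 mm tall, connect adjacent legs with their undersides at z = 206 mm, each running between the inner faces of the legs it joins and aligned with the legs' outer faces on the other axis.

The bookshelf is on the floor beside the table on its −y side. The stool is on top of the table, centred.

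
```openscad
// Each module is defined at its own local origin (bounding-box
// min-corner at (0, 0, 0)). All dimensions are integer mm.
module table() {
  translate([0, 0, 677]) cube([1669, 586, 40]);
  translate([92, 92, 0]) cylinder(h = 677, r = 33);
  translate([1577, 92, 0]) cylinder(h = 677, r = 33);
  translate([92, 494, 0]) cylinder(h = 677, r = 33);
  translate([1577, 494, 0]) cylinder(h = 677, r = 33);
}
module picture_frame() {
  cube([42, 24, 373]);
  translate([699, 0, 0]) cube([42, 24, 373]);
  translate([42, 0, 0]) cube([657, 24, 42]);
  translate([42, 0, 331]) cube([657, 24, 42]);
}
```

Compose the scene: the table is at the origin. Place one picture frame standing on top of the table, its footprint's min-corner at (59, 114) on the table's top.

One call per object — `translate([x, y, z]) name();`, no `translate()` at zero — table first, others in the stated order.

table();
translate([59, 114, 717]) picture_frame();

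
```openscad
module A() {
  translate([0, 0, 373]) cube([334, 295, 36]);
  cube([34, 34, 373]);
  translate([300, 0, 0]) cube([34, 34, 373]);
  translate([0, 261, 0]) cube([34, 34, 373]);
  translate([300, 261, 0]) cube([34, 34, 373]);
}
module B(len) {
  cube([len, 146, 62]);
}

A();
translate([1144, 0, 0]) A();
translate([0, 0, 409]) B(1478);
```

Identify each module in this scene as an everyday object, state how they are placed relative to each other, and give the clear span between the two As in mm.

A is a stool. B is a beam. A beam spans the tops of two stools. The clear span between the two stools is 810 mm.

Second stool starts at x = 1144; first ends at x = 334; clear span = 1144 − 334 = 810 mm.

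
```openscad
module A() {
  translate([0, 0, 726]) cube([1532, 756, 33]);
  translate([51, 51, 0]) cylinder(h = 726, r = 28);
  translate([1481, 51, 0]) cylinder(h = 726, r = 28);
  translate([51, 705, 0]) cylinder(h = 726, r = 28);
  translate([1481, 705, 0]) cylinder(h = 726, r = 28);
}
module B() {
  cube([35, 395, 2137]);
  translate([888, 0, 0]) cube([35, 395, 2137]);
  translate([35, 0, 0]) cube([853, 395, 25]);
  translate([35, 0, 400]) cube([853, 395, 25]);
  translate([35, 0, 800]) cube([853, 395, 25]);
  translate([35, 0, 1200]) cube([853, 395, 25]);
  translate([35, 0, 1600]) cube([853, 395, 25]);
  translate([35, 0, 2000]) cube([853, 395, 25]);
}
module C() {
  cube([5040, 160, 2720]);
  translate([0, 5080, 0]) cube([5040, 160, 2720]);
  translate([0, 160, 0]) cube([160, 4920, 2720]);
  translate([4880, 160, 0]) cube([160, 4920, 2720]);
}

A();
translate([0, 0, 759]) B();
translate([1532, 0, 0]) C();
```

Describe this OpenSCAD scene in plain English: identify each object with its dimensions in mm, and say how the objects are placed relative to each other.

A is a table: top 1532 mm (x) × 756 mm (y), 33 mm thick, upper face at z = 759 mm, on four round legs of 56 mm diameter, each leg's bounding box inset 23 mm from the nearest pair of top edges, running from z = 0 to the bottom of the top.

B is a bookshelf 923 mm wide overall, 395 mm deep and 2137 mm tall. The two sides are 35 mm thick vertical panels. 6 horizontal shelves of 25 mm thickness span between the inner faces of the sides; the lowest shelf sits on the floor and shelves are stacked with a clear vertical gap of 375 mm between each pair.

C is a box-shaped house frame (walls only): outside footprint 5040×5240 mm, wall height 2720 mm, wall thickness 160 mm. The two y-facing walls run the full x-width; the two x-facing walls fit between the inner faces of the y-facing walls.

The bookshelf is on top of the table. The house frame is against the table's +x side, with their −y faces flush.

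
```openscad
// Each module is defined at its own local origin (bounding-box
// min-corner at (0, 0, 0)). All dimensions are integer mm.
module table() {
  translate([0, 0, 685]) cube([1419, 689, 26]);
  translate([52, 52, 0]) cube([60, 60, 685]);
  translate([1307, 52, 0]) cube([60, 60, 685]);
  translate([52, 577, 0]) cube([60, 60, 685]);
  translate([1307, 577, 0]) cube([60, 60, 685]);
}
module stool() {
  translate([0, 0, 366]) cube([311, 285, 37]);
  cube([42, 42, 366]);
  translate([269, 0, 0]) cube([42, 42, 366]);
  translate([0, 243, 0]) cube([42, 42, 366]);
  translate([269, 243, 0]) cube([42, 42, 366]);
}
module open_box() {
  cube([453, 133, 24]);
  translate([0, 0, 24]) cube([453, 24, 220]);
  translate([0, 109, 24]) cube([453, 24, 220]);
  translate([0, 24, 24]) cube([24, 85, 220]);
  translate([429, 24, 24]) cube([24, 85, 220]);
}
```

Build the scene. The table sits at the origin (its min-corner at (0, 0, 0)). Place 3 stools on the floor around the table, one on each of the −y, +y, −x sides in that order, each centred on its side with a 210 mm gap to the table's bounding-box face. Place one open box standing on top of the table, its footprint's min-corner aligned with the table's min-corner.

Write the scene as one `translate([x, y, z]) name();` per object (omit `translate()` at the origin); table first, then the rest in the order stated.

table();
translate([554, -495, 0]) stool();
translate([554, 899, 0]) stool();
translate([-521, 202, 0]) stool();
translate([0, 0, 711]) open_box();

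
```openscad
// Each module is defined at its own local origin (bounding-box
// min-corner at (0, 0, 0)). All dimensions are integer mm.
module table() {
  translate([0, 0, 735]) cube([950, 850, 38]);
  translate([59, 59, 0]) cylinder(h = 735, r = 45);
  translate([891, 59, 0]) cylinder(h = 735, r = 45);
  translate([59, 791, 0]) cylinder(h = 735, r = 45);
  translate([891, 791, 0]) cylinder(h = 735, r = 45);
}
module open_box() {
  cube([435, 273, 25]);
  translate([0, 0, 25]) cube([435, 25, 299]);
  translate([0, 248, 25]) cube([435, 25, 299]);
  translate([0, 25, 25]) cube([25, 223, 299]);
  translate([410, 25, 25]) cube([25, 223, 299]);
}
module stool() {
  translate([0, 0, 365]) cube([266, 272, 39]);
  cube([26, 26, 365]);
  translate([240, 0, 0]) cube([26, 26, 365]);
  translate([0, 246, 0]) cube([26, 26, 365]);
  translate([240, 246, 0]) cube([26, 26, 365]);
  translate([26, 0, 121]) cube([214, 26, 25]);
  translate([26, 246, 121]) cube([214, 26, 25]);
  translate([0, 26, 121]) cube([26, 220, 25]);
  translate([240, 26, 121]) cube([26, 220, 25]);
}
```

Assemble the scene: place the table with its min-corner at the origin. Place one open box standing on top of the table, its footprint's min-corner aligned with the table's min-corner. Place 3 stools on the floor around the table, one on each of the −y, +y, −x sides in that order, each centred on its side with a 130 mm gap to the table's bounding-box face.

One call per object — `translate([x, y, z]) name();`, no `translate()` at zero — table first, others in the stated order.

table();
translate([0, 0, 773]) open_box();
translate([342, -402, 0]) stool();
translate([342, 980, 0]) stool();
translate([-396, 289, 0]) stool();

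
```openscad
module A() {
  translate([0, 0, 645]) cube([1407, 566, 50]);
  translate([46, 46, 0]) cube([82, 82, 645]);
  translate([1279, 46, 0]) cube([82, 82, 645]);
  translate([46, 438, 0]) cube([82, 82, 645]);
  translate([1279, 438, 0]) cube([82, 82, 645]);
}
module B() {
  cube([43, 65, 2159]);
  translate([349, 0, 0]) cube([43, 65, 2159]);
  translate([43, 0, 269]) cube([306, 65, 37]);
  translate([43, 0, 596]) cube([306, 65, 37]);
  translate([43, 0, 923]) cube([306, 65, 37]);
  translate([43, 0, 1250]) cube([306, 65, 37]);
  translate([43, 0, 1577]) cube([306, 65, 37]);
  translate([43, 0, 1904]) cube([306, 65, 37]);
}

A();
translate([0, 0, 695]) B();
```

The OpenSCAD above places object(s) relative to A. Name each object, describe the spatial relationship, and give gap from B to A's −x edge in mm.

A is a table. B is a ladder. The ladder is on top of the table. The gap from the ladder to the table's −x edge is 0 mm.

The ladder's min-x is at 0; the table's min-x is 0; gap = 0 mm.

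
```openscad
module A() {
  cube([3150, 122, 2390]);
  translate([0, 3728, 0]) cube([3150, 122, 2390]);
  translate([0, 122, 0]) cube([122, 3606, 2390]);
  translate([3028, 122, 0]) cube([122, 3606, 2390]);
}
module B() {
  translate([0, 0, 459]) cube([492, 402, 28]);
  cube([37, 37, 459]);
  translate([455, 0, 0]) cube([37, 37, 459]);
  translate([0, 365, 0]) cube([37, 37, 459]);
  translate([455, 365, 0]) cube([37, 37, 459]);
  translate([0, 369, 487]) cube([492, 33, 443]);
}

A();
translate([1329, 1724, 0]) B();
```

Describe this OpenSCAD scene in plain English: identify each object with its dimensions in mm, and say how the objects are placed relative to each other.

A is a box-shaped house frame (walls only): outside footprint 3150×3850 mm, wall height 2390 mm, wall thickness 122 mm. The two y-facing walls run the full x-width; the two x-facing walls fit between the inner faces of the y-facing walls.

B is a chair: 492×402 mm seat, 28 mm thick, top at z = 487 mm, on four 37 mm square corner legs flush with the seat edges. A 33 mm thick backrest slab spans the full seat width, extending 443 mm above the seat top, its back face flush with the seat's +y edge.

The chair sits inside the house frame, centred.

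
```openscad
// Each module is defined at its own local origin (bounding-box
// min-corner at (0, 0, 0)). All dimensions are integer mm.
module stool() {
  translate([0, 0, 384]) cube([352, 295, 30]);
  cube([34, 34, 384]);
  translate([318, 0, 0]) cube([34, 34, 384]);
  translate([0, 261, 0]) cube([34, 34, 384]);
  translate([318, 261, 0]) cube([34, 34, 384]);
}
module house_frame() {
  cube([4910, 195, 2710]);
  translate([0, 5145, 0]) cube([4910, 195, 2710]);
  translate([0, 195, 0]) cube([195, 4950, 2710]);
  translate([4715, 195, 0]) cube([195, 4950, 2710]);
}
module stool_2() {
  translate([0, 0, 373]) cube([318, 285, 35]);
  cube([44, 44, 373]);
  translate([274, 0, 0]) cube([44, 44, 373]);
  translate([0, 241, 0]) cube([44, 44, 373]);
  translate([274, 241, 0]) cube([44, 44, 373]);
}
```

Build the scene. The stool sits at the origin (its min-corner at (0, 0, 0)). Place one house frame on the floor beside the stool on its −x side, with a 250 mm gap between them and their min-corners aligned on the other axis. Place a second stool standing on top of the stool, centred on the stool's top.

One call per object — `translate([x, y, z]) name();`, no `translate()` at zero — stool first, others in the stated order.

stool();
translate([-5160, 0, 0]) house_frame();
translate([17, 5, 414]) stool_2();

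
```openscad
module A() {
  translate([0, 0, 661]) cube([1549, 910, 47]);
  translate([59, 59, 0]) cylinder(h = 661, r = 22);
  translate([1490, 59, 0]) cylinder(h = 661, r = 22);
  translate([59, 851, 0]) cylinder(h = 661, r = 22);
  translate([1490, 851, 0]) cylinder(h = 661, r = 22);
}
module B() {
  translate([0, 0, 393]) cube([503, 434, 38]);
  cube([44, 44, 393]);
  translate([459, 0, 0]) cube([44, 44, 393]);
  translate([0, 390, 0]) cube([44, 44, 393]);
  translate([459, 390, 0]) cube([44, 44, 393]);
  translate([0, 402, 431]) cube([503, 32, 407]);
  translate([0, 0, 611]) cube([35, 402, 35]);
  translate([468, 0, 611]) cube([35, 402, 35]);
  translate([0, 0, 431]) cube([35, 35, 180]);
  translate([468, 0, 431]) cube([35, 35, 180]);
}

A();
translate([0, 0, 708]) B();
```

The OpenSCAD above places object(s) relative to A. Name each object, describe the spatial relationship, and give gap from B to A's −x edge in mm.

A is a table. B is a chair. The chair is on top of the table. The gap from the chair to the table's −x edge is 0 mm.

The chair's min-x is at 0; the table's min-x is 0; gap = 0 mm.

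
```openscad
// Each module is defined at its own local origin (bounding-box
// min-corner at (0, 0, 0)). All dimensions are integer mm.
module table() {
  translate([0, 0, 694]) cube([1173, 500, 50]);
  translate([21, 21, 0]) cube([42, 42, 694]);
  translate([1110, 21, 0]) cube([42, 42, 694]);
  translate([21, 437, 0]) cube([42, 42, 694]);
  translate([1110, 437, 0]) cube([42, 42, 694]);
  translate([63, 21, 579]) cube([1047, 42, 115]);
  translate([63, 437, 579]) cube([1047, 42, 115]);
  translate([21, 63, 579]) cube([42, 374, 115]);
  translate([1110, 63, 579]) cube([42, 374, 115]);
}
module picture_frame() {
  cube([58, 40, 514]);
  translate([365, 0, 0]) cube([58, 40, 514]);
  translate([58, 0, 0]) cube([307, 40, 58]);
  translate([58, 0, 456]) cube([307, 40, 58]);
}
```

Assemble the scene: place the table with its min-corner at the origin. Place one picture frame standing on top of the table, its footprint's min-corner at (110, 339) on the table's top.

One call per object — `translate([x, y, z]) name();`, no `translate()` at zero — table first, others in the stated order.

table();
translate([110, 339, 744]) picture_frame();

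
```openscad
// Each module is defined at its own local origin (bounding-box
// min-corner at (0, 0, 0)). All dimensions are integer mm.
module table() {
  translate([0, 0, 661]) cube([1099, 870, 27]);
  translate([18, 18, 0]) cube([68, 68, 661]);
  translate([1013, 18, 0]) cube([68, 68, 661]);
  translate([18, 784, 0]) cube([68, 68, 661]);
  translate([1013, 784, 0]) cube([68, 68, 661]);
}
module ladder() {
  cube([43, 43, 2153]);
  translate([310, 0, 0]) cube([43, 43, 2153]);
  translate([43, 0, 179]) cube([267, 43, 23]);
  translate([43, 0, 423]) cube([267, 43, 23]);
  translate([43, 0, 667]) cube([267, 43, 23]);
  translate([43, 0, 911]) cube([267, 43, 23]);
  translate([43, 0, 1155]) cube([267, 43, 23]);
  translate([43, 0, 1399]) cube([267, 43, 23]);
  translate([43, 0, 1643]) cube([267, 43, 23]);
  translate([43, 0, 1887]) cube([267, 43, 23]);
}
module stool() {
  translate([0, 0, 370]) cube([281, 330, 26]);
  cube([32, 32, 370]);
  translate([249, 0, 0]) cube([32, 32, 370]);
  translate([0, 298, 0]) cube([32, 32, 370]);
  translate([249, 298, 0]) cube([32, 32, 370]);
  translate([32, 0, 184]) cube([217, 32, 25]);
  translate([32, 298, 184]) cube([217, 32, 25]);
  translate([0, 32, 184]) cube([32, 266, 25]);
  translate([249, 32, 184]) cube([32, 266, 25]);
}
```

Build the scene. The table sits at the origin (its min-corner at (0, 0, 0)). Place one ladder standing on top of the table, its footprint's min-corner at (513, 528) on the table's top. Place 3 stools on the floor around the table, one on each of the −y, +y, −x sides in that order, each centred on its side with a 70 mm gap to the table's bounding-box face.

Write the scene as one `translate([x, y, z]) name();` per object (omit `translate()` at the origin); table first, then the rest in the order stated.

table();
translate([513, 528, 688]) ladder();
translate([409, -400, 0]) stool();
translate([409, 940, 0]) stool();
translate([-351, 270, 0]) stool();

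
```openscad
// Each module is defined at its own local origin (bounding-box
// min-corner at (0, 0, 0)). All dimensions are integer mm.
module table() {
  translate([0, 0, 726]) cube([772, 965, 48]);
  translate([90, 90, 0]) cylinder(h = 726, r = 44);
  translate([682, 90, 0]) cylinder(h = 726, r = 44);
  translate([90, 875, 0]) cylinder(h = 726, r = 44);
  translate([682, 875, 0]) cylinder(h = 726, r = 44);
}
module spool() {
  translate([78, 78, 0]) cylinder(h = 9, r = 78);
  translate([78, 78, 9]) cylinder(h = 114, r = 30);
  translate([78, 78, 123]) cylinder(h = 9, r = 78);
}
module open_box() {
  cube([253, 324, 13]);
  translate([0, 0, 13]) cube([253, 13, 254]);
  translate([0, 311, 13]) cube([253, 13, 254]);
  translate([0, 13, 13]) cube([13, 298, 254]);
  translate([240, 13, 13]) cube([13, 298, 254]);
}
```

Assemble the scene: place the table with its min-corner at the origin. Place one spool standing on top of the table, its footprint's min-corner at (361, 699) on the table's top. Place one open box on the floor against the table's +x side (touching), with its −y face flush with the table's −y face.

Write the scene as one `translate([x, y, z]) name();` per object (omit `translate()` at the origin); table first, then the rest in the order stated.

table();
translate([361, 699, 774]) spool();
translate([772, 0, 0]) open_box();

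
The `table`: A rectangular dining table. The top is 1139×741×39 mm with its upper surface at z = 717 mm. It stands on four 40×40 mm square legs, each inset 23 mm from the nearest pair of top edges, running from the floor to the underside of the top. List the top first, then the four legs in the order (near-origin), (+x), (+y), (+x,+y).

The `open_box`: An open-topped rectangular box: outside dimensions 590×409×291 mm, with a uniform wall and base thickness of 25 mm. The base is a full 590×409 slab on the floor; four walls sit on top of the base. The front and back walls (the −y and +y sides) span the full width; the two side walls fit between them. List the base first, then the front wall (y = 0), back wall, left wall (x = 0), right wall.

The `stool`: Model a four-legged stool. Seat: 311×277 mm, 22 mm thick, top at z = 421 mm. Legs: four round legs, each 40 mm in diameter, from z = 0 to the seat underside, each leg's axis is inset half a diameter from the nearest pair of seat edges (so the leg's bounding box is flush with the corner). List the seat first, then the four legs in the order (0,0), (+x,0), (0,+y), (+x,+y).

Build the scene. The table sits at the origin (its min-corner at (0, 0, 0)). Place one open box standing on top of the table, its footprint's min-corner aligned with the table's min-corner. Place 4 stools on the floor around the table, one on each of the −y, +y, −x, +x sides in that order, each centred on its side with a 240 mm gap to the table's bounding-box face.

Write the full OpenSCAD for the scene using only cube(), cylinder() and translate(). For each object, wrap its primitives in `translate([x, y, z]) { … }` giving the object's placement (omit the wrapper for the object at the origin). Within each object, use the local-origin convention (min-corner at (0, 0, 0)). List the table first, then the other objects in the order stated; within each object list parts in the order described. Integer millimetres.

translate([0, 0, 678]) cube([1139, 741, 39]);
translate([23, 23, 0]) cube([40, 40, 678]);
translate([1076, 23, 0]) cube([40, 40, 678]);
translate([23, 678, 0]) cube([40, 40, 678]);
translate([1076, 678, 0]) cube([40, 40, 678]);
translate([0, 0, 717]) {
  cube([590, 409, 25]);
  translate([0, 0, 25]) cube([590, 25, 266]);
  translate([0, 384, 25]) cube([590, 25, 266]);
  translate([0, 25, 25]) cube([25, 359, 266]);
  translate([565, 25, 25]) cube([25, 359, 266]);
}
translate([414, -517, 0]) {
  translate([0, 0, 399]) cube([311, 277, 22]);
  translate([20, 20, 0]) cylinder(h = 399, r = 20);
  translate([291, 20, 0]) cylinder(h = 399, r = 20);
  translate([20, 257, 0]) cylinder(h = 399, r = 20);
  translate([291, 257, 0]) cylinder(h = 399, r = 20);
}
translate([414, 981, 0]) {
  translate([0, 0, 399]) cube([311, 277, 22]);
  translate([20, 20, 0]) cylinder(h = 399, r = 20);
  translate([291, 20, 0]) cylinder(h = 399, r = 20);
  translate([20, 257, 0]) cylinder(h = 399, r = 20);
  translate([291, 257, 0]) cylinder(h = 399, r = 20);
}
translate([-551, 232, 0]) {
  translate([0, 0, 399]) cube([311, 277, 22]);
  translate([20, 20, 0]) cylinder(h = 399, r = 20);
  translate([291, 20, 0]) cylinder(h = 399, r = 20);
  translate([20, 257, 0]) cylinder(h = 399, r = 20);
  translate([291, 257, 0]) cylinder(h = 399, r = 20);
}
translate([1379, 232, 0]) {
  translate([0, 0, 399]) cube([311, 277, 22]);
  translate([20, 20, 0]) cylinder(h = 399, r = 20);
  translate([291, 20, 0]) cylinder(h = 399, r = 20);
  translate([20, 257, 0]) cylinder(h = 399, r = 20);
  translate([291, 257, 0]) cylinder(h = 399, r = 20);
}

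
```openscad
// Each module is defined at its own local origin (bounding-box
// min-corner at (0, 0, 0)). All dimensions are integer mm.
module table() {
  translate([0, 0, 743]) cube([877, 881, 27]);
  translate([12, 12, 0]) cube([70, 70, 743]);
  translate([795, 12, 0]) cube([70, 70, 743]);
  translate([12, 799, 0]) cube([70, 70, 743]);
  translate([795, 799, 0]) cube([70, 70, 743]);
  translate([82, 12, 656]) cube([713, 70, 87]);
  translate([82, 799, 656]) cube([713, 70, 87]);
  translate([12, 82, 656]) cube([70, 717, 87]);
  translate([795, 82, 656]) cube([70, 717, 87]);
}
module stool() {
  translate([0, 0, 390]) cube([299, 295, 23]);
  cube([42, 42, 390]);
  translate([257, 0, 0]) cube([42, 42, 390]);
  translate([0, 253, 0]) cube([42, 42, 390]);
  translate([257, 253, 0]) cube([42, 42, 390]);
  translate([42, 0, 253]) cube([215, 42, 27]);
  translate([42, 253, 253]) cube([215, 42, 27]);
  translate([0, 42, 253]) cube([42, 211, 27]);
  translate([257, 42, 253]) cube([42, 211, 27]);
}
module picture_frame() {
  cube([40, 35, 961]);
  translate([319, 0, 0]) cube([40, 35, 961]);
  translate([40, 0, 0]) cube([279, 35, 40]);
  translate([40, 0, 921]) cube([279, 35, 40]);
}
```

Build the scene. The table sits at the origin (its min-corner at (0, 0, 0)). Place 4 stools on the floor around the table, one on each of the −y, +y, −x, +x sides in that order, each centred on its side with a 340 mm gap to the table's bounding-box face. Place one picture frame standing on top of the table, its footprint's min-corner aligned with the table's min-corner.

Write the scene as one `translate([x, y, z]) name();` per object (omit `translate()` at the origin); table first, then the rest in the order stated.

table();
translate([289, -635, 0]) stool();
translate([289, 1221, 0]) stool();
translate([-639, 293, 0]) stool();
translate([1217, 293, 0]) stool();
translate([0, 0, 770]) picture_frame();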